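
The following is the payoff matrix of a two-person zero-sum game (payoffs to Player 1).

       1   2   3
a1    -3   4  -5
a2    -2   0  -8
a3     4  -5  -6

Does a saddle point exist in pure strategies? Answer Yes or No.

Row minima: a1 → -5, a2 → -8, a3 → -6; maximin = -5.
Column maxima: 1 → 4, 2 → 4, 3 → -5; minimax = -5.
maximin = minimax = -5, so a saddle point exists.

Yes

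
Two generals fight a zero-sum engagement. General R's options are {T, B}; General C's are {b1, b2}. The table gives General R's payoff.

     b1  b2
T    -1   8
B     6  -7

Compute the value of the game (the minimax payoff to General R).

41/22

Row minima: T → -1, B → -7; maximin = -1.
Column maxima: b1 → 6, b2 → 8; minimax = 6.
-1 ≠ 6, so there is no saddle point; optimal play is mixed.
Let General R play T with probability p. Expected payoff against b1: (-1)p + 6(1−p) = −7p + 6; against b2: 8p + (-7)(1−p) = 15p − 7.
Setting these equal: −7p + 6 = 15p − 7 ⇒ −22p = -13 ⇒ p = 13/22, and the value is (-7)·(13/22) + 6 = 41/22.
For General C: with q = P(b1), equating T's and B's payoffs gives −9q + 8 = 13q − 7 ⇒ q = 15/22.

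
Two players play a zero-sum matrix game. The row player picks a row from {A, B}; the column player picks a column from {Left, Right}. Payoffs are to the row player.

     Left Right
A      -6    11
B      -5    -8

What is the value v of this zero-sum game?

-103/20

Row minima: A → -6, B → -8; maximin = -6.
Column maxima: Left → -5, Right → 11; minimax = -5.
-6 ≠ -5, so there is no saddle point; optimal play is mixed.
Let the row player play A with probability p. Expected payoff against Left: (-6)p + (-5)(1−p) = −p − 5; against Right: 11p + (-8)(1−p) = 19p − 8.
Setting these equal: −p − 5 = 19p − 8 ⇒ −20p = -3 ⇒ p = 3/20, and the value is (-1)·(3/20) − 5 = -103/20.
For the column player: with q = P(Left), equating A's and B's payoffs gives −17q + 11 = 3q − 8 ⇒ q = 19/20.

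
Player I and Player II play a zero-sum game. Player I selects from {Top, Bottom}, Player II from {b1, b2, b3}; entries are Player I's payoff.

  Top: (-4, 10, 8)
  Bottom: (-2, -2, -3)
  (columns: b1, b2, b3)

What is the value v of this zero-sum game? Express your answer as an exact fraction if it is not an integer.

Row minima: Top → -4, Bottom → -3; maximin = -3.
Column maxima: b1 → -2, b2 → 10, b3 → 8; minimax = -2.
-3 ≠ -2, so there is no saddle point; optimal play is mixed.
b2 is strictly dominated by b3 (it gives Player I strictly more in every row), so Player II never plays it.
On the remaining 2×2 (Top, Bottom vs b1, b3):
Let Player I play Top with probability p. Expected payoff against b1: (-4)p + (-2)(1−p) = −2p − 2; against b3: 8p + (-3)(1−p) = 11p − 3.
Setting these equal: −2p − 2 = 11p − 3 ⇒ −13p = -1 ⇒ p = 1/13, and the value is (-2)·(1/13) − 2 = -28/13.
For Player II: with q = P(b1), equating Top's and Bottom's payoffs gives −12q + 8 = q − 3 ⇒ q = 11/13.

-28/13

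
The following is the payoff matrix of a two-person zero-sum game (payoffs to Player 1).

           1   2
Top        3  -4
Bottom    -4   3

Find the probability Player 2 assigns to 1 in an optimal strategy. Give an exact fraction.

1/2

Row minima: Top → -4, Bottom → -4; maximin = -4.
Column maxima: 1 → 3, 2 → 3; minimax = 3.
-4 ≠ 3, so there is no saddle point; optimal play is mixed.
Let Player 1 play Top with probability p. Expected payoff against 1: 3p + (-4)(1−p) = 7p − 4; against 2: (-4)p + 3(1−p) = −7p + 3.
Setting these equal: 7p − 4 = −7p + 3 ⇒ 14p = 7 ⇒ p = 1/2, and the value is (7)·(1/2) − 4 = -1/2.
For Player 2: with q = P(1), equating Top's and Bottom's payoffs gives 7q − 4 = −7q + 3 ⇒ q = 1/2.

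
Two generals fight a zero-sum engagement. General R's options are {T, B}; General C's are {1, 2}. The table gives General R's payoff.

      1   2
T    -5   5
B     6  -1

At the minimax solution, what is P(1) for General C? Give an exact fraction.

Row minima: T → -5, B → -1; maximin = -1.
Column maxima: 1 → 6, 2 → 5; minimax = 5.
-1 ≠ 5, so there is no saddle point; optimal play is mixed.
Let General R play T with probability p. Expected payoff against 1: (-5)p + 6(1−p) = −11p + 6; against 2: 5p + (-1)(1−p) = 6p − 1.
Setting these equal: −11p + 6 = 6p − 1 ⇒ −17p = -7 ⇒ p = 7/17, and the value is (-11)·(7/17) + 6 = 25/17.
For General C: with q = P(1), equating T's and B's payoffs gives −10q + 5 = 7q − 1 ⇒ q = 6/17.

6/17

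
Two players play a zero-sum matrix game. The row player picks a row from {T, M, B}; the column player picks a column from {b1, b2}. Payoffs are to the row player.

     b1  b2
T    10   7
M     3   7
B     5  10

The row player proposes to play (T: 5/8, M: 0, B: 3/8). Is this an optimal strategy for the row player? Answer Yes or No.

Against b1 this mix gives (5/8)·10 + (3/8)·5 = 65/8.
Against b2 this mix gives (5/8)·7 + (3/8)·10 = 65/8.
All of the column player's active replies (b1, b2) yield 65/8, and no column does worse for the row player. The mix makes the column player indifferent and guarantees 65/8, so it is optimal.

Yes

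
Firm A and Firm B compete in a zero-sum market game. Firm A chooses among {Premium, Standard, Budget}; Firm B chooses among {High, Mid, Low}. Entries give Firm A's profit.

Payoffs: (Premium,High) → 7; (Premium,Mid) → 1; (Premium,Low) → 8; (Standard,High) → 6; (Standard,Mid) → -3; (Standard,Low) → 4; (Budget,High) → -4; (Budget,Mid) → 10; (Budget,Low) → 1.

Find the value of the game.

Row minima: Premium → 1, Standard → -3, Budget → -4; maximin = 1.
Column maxima: High → 7, Mid → 10, Low → 8; minimax = 7.
1 ≠ 7, so there is no saddle point; optimal play is mixed.
Standard is strictly dominated by Premium, so Firm A never plays it.
With Standard eliminated, Low is strictly dominated by High (it gives Firm A strictly more in every remaining row), so Firm B never plays it.
On the remaining 2×2 (Premium, Budget vs High, Mid):
Let Firm A play Premium with probability p. Expected payoff against High: 7p + (-4)(1−p) = 11p − 4; against Mid: 1p + 10(1−p) = −9p + 10.
Setting these equal: 11p − 4 = −9p + 10 ⇒ 20p = 14 ⇒ p = 7/10, and the value is (11)·(7/10) − 4 = 37/10.
For Firm B: with q = P(High), equating Premium's and Budget's payoffs gives 6q + 1 = −14q + 10 ⇒ q = 9/20.

37/10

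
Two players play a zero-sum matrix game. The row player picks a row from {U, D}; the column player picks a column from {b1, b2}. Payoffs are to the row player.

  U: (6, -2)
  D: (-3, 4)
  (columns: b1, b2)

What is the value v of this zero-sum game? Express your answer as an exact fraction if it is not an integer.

Row minima: U → -2, D → -3; maximin = -2.
Column maxima: b1 → 6, b2 → 4; minimax = 4.
-2 ≠ 4, so there is no saddle point; optimal play is mixed.
Let the row player play U with probability p. Expected payoff against b1: 6p + (-3)(1−p) = 9p − 3; against b2: (-2)p + 4(1−p) = −6p + 4.
Setting these equal: 9p − 3 = −6p + 4 ⇒ 15p = 7 ⇒ p = 7/15, and the value is (9)·(7/15) − 3 = 6/5.
For the column player: with q = P(b1), equating U's and D's payoffs gives 8q − 2 = −7q + 4 ⇒ q = 2/5.

6/5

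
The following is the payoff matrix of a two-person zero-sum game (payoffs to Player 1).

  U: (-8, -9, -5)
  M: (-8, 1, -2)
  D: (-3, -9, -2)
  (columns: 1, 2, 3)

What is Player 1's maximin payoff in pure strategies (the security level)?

Row minima: U → -9, M → -8, D → -9.
The best of these is -8.

-8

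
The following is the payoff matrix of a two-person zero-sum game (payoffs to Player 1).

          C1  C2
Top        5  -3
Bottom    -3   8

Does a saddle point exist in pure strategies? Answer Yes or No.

No

Row minima: Top → -3, Bottom → -3; maximin = -3.
Column maxima: C1 → 5, C2 → 8; minimax = 5.
-3 ≠ 5, so no pure-strategy equilibrium exists.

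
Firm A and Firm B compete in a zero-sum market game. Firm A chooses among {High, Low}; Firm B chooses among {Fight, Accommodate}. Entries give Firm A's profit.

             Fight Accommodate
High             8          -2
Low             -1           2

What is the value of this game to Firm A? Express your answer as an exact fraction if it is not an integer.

14/13

Row minima: High → -2, Low → -1; maximin = -1.
Column maxima: Fight → 8, Accommodate → 2; minimax = 2.
-1 ≠ 2, so there is no saddle point; optimal play is mixed.
Let Firm A play High with probability p. Expected payoff against Fight: 8p + (-1)(1−p) = 9p − 1; against Accommodate: (-2)p + 2(1−p) = −4p + 2.
Setting these equal: 9p − 1 = −4p + 2 ⇒ 13p = 3 ⇒ p = 3/13, and the value is (9)·(3/13) − 1 = 14/13.
For Firm B: with q = P(Fight), equating High's and Low's payoffs gives 10q − 2 = −3q + 2 ⇒ q = 4/13.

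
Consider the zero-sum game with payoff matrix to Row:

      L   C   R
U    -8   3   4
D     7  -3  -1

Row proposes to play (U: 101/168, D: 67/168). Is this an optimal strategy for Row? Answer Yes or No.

No

Against L this mix gives (101/168)·(-8) + (67/168)·7 = -113/56.
Against C this mix gives (101/168)·3 + (67/168)·(-3) = 17/28.
Against R this mix gives (101/168)·4 + (67/168)·(-1) = 337/168.
Column will play L, holding Row to -113/56. Shifting weight toward the row that does better against L would raise this floor (the equalizing mix achieves -1/7 against both L and C), so the proposed strategy is not optimal.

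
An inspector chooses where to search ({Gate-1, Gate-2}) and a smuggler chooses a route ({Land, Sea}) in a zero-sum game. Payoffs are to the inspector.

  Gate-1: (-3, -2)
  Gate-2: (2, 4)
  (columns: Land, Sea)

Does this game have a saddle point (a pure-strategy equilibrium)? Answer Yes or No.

Yes

Row minima: Gate-1 → -3, Gate-2 → 2; maximin = 2.
Column maxima: Land → 2, Sea → 4; minimax = 2.
maximin = minimax = 2, so a saddle point exists.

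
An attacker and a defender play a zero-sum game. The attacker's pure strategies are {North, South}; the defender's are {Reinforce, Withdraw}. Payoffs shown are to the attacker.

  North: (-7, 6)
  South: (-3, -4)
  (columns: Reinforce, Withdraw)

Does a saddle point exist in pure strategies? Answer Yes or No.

Row minima: North → -7, South → -4; maximin = -4.
Column maxima: Reinforce → -3, Withdraw → 6; minimax = -3.
-4 ≠ -3, so no pure-strategy equilibrium exists.

No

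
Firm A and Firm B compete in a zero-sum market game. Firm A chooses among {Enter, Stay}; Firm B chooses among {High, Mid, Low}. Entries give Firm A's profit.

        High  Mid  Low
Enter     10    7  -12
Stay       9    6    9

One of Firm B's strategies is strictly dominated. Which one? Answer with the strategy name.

Mid holds Firm A's payoff strictly below High in every row: 7 < 10, 6 < 9.
So High is strictly dominated for Firm B.

High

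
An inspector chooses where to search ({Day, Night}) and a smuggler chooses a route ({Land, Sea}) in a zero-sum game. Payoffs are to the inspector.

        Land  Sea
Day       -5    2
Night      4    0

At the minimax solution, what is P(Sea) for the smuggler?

Row minima: Day → -5, Night → 0; maximin = 0.
Column maxima: Land → 4, Sea → 2; minimax = 2.
0 ≠ 2, so there is no saddle point; optimal play is mixed.
Let the inspector play Day with probability p. Expected payoff against Land: (-5)p + 4(1−p) = −9p + 4; against Sea: 2p + 0(1−p) = 2p.
Setting these equal: −9p + 4 = 2p ⇒ −11p = -4 ⇒ p = 4/11, and the value is (-9)·(4/11) + 4 = 8/11.
For the smuggler: with q = P(Land), equating Day's and Night's payoffs gives −7q + 2 = 4q ⇒ q = 2/11.

9/11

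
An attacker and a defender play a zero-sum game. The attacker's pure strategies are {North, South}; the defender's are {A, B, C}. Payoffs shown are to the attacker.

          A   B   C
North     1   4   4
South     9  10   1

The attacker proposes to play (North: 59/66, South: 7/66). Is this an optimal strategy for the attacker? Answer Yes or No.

No

Against A this mix gives (59/66)·1 + (7/66)·9 = 61/33.
Against B this mix gives (59/66)·4 + (7/66)·10 = 51/11.
Against C this mix gives (59/66)·4 + (7/66)·1 = 81/22.
The defender will play A, holding the attacker to 61/33. Shifting weight toward the row that does better against A would raise this floor (the equalizing mix achieves 35/11 against both A and C), so the proposed strategy is not optimal.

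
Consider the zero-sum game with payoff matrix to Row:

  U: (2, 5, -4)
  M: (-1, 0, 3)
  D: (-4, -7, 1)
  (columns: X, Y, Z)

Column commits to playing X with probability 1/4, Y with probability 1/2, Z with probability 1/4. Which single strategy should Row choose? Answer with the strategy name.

Expected payoff of U: (1/4)·2 + (1/2)·5 + (1/4)·(-4) = 2.
Expected payoff of M: (1/4)·(-1) + (1/2)·0 + (1/4)·3 = 1/2.
Expected payoff of D: (1/4)·(-4) + (1/2)·(-7) + (1/4)·1 = -17/4.
The largest is 2, so Row's best response is U.

U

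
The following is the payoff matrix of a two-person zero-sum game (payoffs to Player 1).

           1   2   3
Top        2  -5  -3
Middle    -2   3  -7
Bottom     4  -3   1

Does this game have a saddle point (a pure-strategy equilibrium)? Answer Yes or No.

Row minima: Top → -5, Middle → -7, Bottom → -3; maximin = -3.
Column maxima: 1 → 4, 2 → 3, 3 → 1; minimax = 1.
-3 ≠ 1, so no pure-strategy equilibrium exists.

No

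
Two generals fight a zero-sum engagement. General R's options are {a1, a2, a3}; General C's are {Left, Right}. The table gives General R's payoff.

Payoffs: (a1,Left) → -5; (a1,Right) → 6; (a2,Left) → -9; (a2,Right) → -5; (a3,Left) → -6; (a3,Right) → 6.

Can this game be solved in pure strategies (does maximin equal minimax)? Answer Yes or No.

Yes

Row minima: a1 → -5, a2 → -9, a3 → -6; maximin = -5.
Column maxima: Left → -5, Right → 6; minimax = -5.
maximin = minimax = -5, so a saddle point exists.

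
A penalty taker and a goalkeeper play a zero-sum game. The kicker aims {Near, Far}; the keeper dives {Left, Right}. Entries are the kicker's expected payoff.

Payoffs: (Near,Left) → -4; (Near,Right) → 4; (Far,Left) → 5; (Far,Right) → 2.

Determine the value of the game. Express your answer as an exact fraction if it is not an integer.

Row minima: Near → -4, Far → 2; maximin = 2.
Column maxima: Left → 5, Right → 4; minimax = 4.
2 ≠ 4, so there is no saddle point; optimal play is mixed.
Let the kicker play Near with probability p. Expected payoff against Left: (-4)p + 5(1−p) = −9p + 5; against Right: 4p + 2(1−p) = 2p + 2.
Setting these equal: −9p + 5 = 2p + 2 ⇒ −11p = -3 ⇒ p = 3/11, and the value is (-9)·(3/11) + 5 = 28/11.
For the keeper: with q = P(Left), equating Near's and Far's payoffs gives −8q + 4 = 3q + 2 ⇒ q = 2/11.

28/11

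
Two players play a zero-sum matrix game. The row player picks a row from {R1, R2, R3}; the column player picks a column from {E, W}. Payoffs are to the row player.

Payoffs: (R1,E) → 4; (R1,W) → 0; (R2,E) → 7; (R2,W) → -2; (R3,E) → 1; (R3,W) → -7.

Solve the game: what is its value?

0

Row minima: R1 → 0, R2 → -2, R3 → -7; maximin = 0.
Column maxima: E → 7, W → 0; minimax = 0.
Since maximin = minimax = 0, there is a saddle point and the value is 0.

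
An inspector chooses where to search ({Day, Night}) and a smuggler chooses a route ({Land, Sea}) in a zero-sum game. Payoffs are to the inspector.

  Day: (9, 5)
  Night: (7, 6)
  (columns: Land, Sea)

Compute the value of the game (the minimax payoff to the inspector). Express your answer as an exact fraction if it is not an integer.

Row minima: Day → 5, Night → 6; maximin = 6.
Column maxima: Land → 9, Sea → 6; minimax = 6.
Since maximin = minimax = 6, there is a saddle point and the value is 6.

6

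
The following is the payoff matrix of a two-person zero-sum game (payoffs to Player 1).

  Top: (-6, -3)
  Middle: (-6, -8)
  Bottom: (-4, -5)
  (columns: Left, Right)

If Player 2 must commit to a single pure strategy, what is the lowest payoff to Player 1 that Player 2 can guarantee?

Column maxima: Left → -4, Right → -3.
The smallest of these is -4.

-4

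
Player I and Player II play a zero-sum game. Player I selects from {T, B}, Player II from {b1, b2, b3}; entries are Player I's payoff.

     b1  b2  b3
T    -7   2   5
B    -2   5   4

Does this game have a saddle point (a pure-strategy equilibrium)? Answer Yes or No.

Row minima: T → -7, B → -2; maximin = -2.
Column maxima: b1 → -2, b2 → 5, b3 → 5; minimax = -2.
maximin = minimax = -2, so a saddle point exists.

Yes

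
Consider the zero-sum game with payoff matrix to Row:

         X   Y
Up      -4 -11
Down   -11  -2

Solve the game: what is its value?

-113/16

Row minima: Up → -11, Down → -11; maximin = -11.
Column maxima: X → -4, Y → -2; minimax = -4.
-11 ≠ -4, so there is no saddle point; optimal play is mixed.
Let Row play Up with probability p. Expected payoff against X: (-4)p + (-11)(1−p) = 7p − 11; against Y: (-11)p + (-2)(1−p) = −9p − 2.
Setting these equal: 7p − 11 = −9p − 2 ⇒ 16p = 9 ⇒ p = 9/16, and the value is (7)·(9/16) − 11 = -113/16.
For Column: with q = P(X), equating Up's and Down's payoffs gives 7q − 11 = −9q − 2 ⇒ q = 9/16.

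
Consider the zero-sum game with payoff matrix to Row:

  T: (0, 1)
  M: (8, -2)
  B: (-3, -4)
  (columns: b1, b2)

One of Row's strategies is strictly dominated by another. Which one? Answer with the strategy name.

B

T gives a strictly higher payoff than B against every column: 0 > -3, 1 > -4.
So B is strictly dominated and Row never plays it.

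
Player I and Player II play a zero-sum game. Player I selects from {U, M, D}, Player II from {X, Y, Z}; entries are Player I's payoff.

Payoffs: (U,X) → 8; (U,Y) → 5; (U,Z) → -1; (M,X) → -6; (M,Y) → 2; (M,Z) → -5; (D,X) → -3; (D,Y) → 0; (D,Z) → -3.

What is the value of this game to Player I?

-1

Row minima: U → -1, M → -6, D → -3; maximin = -1.
Column maxima: X → 8, Y → 5, Z → -1; minimax = -1.
Since maximin = minimax = -1, there is a saddle point and the value is -1.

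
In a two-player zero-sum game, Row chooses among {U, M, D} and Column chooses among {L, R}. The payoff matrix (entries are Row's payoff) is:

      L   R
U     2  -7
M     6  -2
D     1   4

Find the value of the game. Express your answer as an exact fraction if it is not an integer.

Row minima: U → -7, M → -2, D → 1; maximin = 1.
Column maxima: L → 6, R → 4; minimax = 4.
1 ≠ 4, so there is no saddle point; optimal play is mixed.
U is strictly dominated by M, so Row never plays it.
On the remaining 2×2 (M, D vs L, R):
Let Row play M with probability p. Expected payoff against L: 6p + 1(1−p) = 5p + 1; against R: (-2)p + 4(1−p) = −6p + 4.
Setting these equal: 5p + 1 = −6p + 4 ⇒ 11p = 3 ⇒ p = 3/11, and the value is (5)·(3/11) + 1 = 26/11.
For Column: with q = P(L), equating M's and D's payoffs gives 8q − 2 = −3q + 4 ⇒ q = 6/11.

26/11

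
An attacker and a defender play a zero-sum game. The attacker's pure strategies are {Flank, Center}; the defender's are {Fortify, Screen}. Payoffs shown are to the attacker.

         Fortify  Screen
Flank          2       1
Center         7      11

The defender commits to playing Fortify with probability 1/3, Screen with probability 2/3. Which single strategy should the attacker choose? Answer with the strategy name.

Center

Expected payoff of Flank: (1/3)·2 + (2/3)·1 = 4/3.
Expected payoff of Center: (1/3)·7 + (2/3)·11 = 29/3.
The largest is 29/3, so the attacker's best response is Center.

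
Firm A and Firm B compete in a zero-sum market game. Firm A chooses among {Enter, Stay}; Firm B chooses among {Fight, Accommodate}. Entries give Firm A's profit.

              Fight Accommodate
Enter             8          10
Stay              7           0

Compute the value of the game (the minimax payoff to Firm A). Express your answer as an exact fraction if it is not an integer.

Row minima: Enter → 8, Stay → 0; maximin = 8.
Column maxima: Fight → 8, Accommodate → 10; minimax = 8.
Since maximin = minimax = 8, there is a saddle point and the value is 8.

8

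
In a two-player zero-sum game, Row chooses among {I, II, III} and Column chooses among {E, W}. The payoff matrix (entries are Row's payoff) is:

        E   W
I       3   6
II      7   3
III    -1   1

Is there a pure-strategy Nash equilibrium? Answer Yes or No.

No

Row minima: I → 3, II → 3, III → -1; maximin = 3.
Column maxima: E → 7, W → 6; minimax = 6.
3 ≠ 6, so no pure-strategy equilibrium exists.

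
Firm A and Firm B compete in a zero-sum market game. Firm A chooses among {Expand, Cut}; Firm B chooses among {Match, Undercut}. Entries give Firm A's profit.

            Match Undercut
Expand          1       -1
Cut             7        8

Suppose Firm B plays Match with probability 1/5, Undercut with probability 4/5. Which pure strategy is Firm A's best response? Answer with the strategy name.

Expected payoff of Expand: (1/5)·1 + (4/5)·(-1) = -3/5.
Expected payoff of Cut: (1/5)·7 + (4/5)·8 = 39/5.
The largest is 39/5, so Firm A's best response is Cut.

Cut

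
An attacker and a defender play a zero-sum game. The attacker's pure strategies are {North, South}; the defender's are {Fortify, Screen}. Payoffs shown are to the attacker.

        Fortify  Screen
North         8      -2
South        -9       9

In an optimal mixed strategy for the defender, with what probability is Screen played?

Row minima: North → -2, South → -9; maximin = -2.
Column maxima: Fortify → 8, Screen → 9; minimax = 8.
-2 ≠ 8, so there is no saddle point; optimal play is mixed.
Let the attacker play North with probability p. Expected payoff against Fortify: 8p + (-9)(1−p) = 17p − 9; against Screen: (-2)p + 9(1−p) = −11p + 9.
Setting these equal: 17p − 9 = −11p + 9 ⇒ 28p = 18 ⇒ p = 9/14, and the value is (17)·(9/14) − 9 = 27/14.
For the defender: with q = P(Fortify), equating North's and South's payoffs gives 10q − 2 = −18q + 9 ⇒ q = 11/28.

17/28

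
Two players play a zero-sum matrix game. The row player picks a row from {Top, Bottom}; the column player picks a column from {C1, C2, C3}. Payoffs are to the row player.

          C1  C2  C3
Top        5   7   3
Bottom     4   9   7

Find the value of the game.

Row minima: Top → 3, Bottom → 4; maximin = 4.
Column maxima: C1 → 5, C2 → 9, C3 → 7; minimax = 5.
4 ≠ 5, so there is no saddle point; optimal play is mixed.
C2 is strictly dominated by C1 (it gives the row player strictly more in every row), so the column player never plays it.
On the remaining 2×2 (Top, Bottom vs C1, C3):
Let the row player play Top with probability p. Expected payoff against C1: 5p + 4(1−p) = p + 4; against C3: 3p + 7(1−p) = −4p + 7.
Setting these equal: p + 4 = −4p + 7 ⇒ 5p = 3 ⇒ p = 3/5, and the value is (1)·(3/5) + 4 = 23/5.
For the column player: with q = P(C1), equating Top's and Bottom's payoffs gives 2q + 3 = −3q + 7 ⇒ q = 4/5.

23/5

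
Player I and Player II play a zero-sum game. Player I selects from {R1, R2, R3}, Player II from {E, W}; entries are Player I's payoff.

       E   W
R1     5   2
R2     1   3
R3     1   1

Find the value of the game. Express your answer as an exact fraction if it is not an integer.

Row minima: R1 → 2, R2 → 1, R3 → 1; maximin = 2.
Column maxima: E → 5, W → 3; minimax = 3.
2 ≠ 3, so there is no saddle point; optimal play is mixed.
R3 is strictly dominated by R1, so Player I never plays it.
On the remaining 2×2 (R1, R2 vs E, W):
Let Player I play R1 with probability p. Expected payoff against E: 5p + 1(1−p) = 4p + 1; against W: 2p + 3(1−p) = −p + 3.
Setting these equal: 4p + 1 = −p + 3 ⇒ 5p = 2 ⇒ p = 2/5, and the value is (4)·(2/5) + 1 = 13/5.
For Player II: with q = P(E), equating R1's and R2's payoffs gives 3q + 2 = −2q + 3 ⇒ q = 1/5.

13/5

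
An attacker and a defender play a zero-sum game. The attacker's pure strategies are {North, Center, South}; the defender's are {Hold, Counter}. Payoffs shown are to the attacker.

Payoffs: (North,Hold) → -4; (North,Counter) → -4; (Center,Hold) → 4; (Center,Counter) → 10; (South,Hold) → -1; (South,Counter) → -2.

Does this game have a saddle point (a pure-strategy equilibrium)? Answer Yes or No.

Yes

Row minima: North → -4, Center → 4, South → -2; maximin = 4.
Column maxima: Hold → 4, Counter → 10; minimax = 4.
maximin = minimax = 4, so a saddle point exists.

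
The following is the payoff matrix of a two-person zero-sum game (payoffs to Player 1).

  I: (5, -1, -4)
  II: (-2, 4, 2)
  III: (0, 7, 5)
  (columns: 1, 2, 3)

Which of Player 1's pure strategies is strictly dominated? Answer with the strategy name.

III gives a strictly higher payoff than II against every column: 0 > -2, 7 > 4, 5 > 2.
So II is strictly dominated and Player 1 never plays it.

II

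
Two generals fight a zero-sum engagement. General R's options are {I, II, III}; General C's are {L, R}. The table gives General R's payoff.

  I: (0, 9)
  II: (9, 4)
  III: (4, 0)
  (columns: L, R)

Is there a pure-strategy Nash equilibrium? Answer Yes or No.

No

Row minima: I → 0, II → 4, III → 0; maximin = 4.
Column maxima: L → 9, R → 9; minimax = 9.
4 ≠ 9, so no pure-strategy equilibrium exists.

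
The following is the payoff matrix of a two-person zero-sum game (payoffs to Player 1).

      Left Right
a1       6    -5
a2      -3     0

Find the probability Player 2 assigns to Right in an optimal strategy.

Row minima: a1 → -5, a2 → -3; maximin = -3.
Column maxima: Left → 6, Right → 0; minimax = 0.
-3 ≠ 0, so there is no saddle point; optimal play is mixed.
Let Player 1 play a1 with probability p. Expected payoff against Left: 6p + (-3)(1−p) = 9p − 3; against Right: (-5)p + 0(1−p) = −5p.
Setting these equal: 9p − 3 = −5p ⇒ 14p = 3 ⇒ p = 3/14, and the value is (9)·(3/14) − 3 = -15/14.
For Player 2: with q = P(Left), equating a1's and a2's payoffs gives 11q − 5 = −3q ⇒ q = 5/14.

9/14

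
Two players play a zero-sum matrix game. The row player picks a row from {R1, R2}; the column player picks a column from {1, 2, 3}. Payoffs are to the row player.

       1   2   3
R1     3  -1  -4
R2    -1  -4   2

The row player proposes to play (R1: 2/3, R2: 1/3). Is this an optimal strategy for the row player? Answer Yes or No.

Against 1 this mix gives (2/3)·3 + (1/3)·(-1) = 5/3.
Against 2 this mix gives (2/3)·(-1) + (1/3)·(-4) = -2.
Against 3 this mix gives (2/3)·(-4) + (1/3)·2 = -2.
All of the column player's active replies (2, 3) yield -2, and no column does worse for the row player. The mix makes the column player indifferent and guarantees -2, so it is optimal.

Yes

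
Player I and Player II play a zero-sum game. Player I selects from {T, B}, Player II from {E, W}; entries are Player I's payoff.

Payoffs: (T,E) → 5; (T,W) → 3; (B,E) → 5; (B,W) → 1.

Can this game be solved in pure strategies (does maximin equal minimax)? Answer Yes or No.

Yes

Row minima: T → 3, B → 1; maximin = 3.
Column maxima: E → 5, W → 3; minimax = 3.
maximin = minimax = 3, so a saddle point exists.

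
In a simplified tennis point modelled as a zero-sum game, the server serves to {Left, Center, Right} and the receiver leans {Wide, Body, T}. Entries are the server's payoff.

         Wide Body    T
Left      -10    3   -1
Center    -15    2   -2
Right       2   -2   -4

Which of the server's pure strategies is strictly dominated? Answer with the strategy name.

Center

Left gives a strictly higher payoff than Center against every column: -10 > -15, 3 > 2, -1 > -2.
So Center is strictly dominated and the server never plays it.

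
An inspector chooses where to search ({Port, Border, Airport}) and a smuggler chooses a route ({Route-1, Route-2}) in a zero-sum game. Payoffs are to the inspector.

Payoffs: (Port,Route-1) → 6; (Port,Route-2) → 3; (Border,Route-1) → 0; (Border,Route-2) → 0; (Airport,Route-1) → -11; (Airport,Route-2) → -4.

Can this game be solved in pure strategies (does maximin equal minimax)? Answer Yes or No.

Row minima: Port → 3, Border → 0, Airport → -11; maximin = 3.
Column maxima: Route-1 → 6, Route-2 → 3; minimax = 3.
maximin = minimax = 3, so a saddle point exists.

Yes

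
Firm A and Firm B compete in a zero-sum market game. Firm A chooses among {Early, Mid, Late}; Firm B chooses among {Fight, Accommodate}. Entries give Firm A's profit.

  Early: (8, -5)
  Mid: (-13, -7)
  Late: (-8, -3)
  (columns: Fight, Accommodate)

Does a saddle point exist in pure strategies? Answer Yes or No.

Row minima: Early → -5, Mid → -13, Late → -8; maximin = -5.
Column maxima: Fight → 8, Accommodate → -3; minimax = -3.
-5 ≠ -3, so no pure-strategy equilibrium exists.

No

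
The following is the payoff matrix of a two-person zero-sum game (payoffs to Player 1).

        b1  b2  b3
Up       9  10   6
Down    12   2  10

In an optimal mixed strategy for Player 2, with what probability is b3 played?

2/3

Row minima: Up → 6, Down → 2; maximin = 6.
Column maxima: b1 → 12, b2 → 10, b3 → 10; minimax = 10.
6 ≠ 10, so there is no saddle point; optimal play is mixed.
b1 is strictly dominated by b3 (it gives Player 1 strictly more in every row), so Player 2 never plays it.
On the remaining 2×2 (Up, Down vs b2, b3):
Let Player 1 play Up with probability p. Expected payoff against b2: 10p + 2(1−p) = 8p + 2; against b3: 6p + 10(1−p) = −4p + 10.
Setting these equal: 8p + 2 = −4p + 10 ⇒ 12p = 8 ⇒ p = 2/3, and the value is (8)·(2/3) + 2 = 22/3.
For Player 2: with q = P(b2), equating Up's and Down's payoffs gives 4q + 6 = −8q + 10 ⇒ q = 1/3.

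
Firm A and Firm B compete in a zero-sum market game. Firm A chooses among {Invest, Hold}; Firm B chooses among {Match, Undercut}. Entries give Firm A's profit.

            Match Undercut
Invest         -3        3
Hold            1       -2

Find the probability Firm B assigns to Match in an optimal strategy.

Row minima: Invest → -3, Hold → -2; maximin = -2.
Column maxima: Match → 1, Undercut → 3; minimax = 1.
-2 ≠ 1, so there is no saddle point; optimal play is mixed.
Let Firm A play Invest with probability p. Expected payoff against Match: (-3)p + 1(1−p) = −4p + 1; against Undercut: 3p + (-2)(1−p) = 5p − 2.
Setting these equal: −4p + 1 = 5p − 2 ⇒ −9p = -3 ⇒ p = 1/3, and the value is (-4)·(1/3) + 1 = -1/3.
For Firm B: with q = P(Match), equating Invest's and Hold's payoffs gives −6q + 3 = 3q − 2 ⇒ q = 5/9.

5/9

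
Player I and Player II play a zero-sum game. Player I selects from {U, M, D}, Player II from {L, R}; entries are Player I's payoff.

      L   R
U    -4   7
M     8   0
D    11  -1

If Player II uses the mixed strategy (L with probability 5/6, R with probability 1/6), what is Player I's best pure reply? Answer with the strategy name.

D

Expected payoff of U: (5/6)·(-4) + (1/6)·7 = -13/6.
Expected payoff of M: (5/6)·8 + (1/6)·0 = 20/3.
Expected payoff of D: (5/6)·11 + (1/6)·(-1) = 9.
The largest is 9, so Player I's best response is D.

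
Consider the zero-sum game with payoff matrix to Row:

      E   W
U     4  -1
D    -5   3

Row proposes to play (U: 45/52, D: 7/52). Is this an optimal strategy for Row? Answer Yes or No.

Against E this mix gives (45/52)·4 + (7/52)·(-5) = 145/52.
Against W this mix gives (45/52)·(-1) + (7/52)·3 = -6/13.
Column will play W, holding Row to -6/13. Shifting weight toward the row that does better against W would raise this floor (the equalizing mix achieves 7/13 against both W and E), so the proposed strategy is not optimal.

No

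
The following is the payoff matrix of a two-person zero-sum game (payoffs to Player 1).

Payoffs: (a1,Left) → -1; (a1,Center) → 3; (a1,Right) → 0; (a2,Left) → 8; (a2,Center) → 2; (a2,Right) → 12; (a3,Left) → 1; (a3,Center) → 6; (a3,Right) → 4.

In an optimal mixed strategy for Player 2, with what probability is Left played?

Row minima: a1 → -1, a2 → 2, a3 → 1; maximin = 2.
Column maxima: Left → 8, Center → 6, Right → 12; minimax = 6.
2 ≠ 6, so there is no saddle point; optimal play is mixed.
a1 is strictly dominated by a3, so Player 1 never plays it.
Right is strictly dominated by Left (it gives Player 1 strictly more in every row), so Player 2 never plays it.
On the remaining 2×2 (a2, a3 vs Left, Center):
Let Player 1 play a2 with probability p. Expected payoff against Left: 8p + 1(1−p) = 7p + 1; against Center: 2p + 6(1−p) = −4p + 6.
Setting these equal: 7p + 1 = −4p + 6 ⇒ 11p = 5 ⇒ p = 5/11, and the value is (7)·(5/11) + 1 = 46/11.
For Player 2: with q = P(Left), equating a2's and a3's payoffs gives 6q + 2 = −5q + 6 ⇒ q = 4/11.

4/11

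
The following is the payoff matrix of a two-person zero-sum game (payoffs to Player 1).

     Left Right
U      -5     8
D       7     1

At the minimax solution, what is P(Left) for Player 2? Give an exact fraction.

7/19

Row minima: U → -5, D → 1; maximin = 1.
Column maxima: Left → 7, Right → 8; minimax = 7.
1 ≠ 7, so there is no saddle point; optimal play is mixed.
Let Player 1 play U with probability p. Expected payoff against Left: (-5)p + 7(1−p) = −12p + 7; against Right: 8p + 1(1−p) = 7p + 1.
Setting these equal: −12p + 7 = 7p + 1 ⇒ −19p = -6 ⇒ p = 6/19, and the value is (-12)·(6/19) + 7 = 61/19.
For Player 2: with q = P(Left), equating U's and D's payoffs gives −13q + 8 = 6q + 1 ⇒ q = 7/19.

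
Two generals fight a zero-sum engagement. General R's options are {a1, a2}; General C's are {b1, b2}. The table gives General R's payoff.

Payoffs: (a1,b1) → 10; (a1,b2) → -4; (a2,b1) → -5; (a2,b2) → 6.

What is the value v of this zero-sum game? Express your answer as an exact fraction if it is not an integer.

Row minima: a1 → -4, a2 → -5; maximin = -4.
Column maxima: b1 → 10, b2 → 6; minimax = 6.
-4 ≠ 6, so there is no saddle point; optimal play is mixed.
Let General R play a1 with probability p. Expected payoff against b1: 10p + (-5)(1−p) = 15p − 5; against b2: (-4)p + 6(1−p) = −10p + 6.
Setting these equal: 15p − 5 = −10p + 6 ⇒ 25p = 11 ⇒ p = 11/25, and the value is (15)·(11/25) − 5 = 8/5.
For General C: with q = P(b1), equating a1's and a2's payoffs gives 14q − 4 = −11q + 6 ⇒ q = 2/5.

8/5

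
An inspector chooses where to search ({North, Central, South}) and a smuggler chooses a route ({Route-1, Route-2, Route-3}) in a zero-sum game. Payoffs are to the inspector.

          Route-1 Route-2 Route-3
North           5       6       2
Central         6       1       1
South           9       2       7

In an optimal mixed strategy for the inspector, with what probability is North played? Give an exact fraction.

Row minima: North → 2, Central → 1, South → 2; maximin = 2.
Column maxima: Route-1 → 9, Route-2 → 6, Route-3 → 7; minimax = 6.
2 ≠ 6, so there is no saddle point; optimal play is mixed.
Central is strictly dominated by South, so the inspector never plays it.
Route-1 is strictly dominated by Route-3 (it gives the inspector strictly more in every row), so the smuggler never plays it.
On the remaining 2×2 (North, South vs Route-2, Route-3):
Let the inspector play North with probability p. Expected payoff against Route-2: 6p + 2(1−p) = 4p + 2; against Route-3: 2p + 7(1−p) = −5p + 7.
Setting these equal: 4p + 2 = −5p + 7 ⇒ 9p = 5 ⇒ p = 5/9, and the value is (4)·(5/9) + 2 = 38/9.
For the smuggler: with q = P(Route-2), equating North's and South's payoffs gives 4q + 2 = −5q + 7 ⇒ q = 5/9.

5/9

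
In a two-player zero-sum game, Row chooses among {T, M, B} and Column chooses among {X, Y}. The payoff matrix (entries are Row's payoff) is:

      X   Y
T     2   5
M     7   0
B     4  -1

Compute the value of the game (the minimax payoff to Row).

7/2

Row minima: T → 2, M → 0, B → -1; maximin = 2.
Column maxima: X → 7, Y → 5; minimax = 5.
2 ≠ 5, so there is no saddle point; optimal play is mixed.
B is strictly dominated by M, so Row never plays it.
On the remaining 2×2 (T, M vs X, Y):
Let Row play T with probability p. Expected payoff against X: 2p + 7(1−p) = −5p + 7; against Y: 5p + 0(1−p) = 5p.
Setting these equal: −5p + 7 = 5p ⇒ −10p = -7 ⇒ p = 7/10, and the value is (-5)·(7/10) + 7 = 7/2.
For Column: with q = P(X), equating T's and M's payoffs gives −3q + 5 = 7q ⇒ q = 1/2.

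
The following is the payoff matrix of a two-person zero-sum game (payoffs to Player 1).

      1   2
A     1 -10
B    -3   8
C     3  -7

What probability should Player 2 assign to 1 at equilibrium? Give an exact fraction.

5/7

Row minima: A → -10, B → -3, C → -7; maximin = -3.
Column maxima: 1 → 3, 2 → 8; minimax = 3.
-3 ≠ 3, so there is no saddle point; optimal play is mixed.
A is strictly dominated by C, so Player 1 never plays it.
On the remaining 2×2 (B, C vs 1, 2):
Let Player 1 play B with probability p. Expected payoff against 1: (-3)p + 3(1−p) = −6p + 3; against 2: 8p + (-7)(1−p) = 15p − 7.
Setting these equal: −6p + 3 = 15p − 7 ⇒ −21p = -10 ⇒ p = 10/21, and the value is (-6)·(10/21) + 3 = 1/7.
For Player 2: with q = P(1), equating B's and C's payoffs gives −11q + 8 = 10q − 7 ⇒ q = 5/7.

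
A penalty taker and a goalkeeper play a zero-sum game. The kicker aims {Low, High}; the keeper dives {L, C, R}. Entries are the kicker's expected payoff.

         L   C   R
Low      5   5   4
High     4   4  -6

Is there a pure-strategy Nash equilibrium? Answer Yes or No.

Row minima: Low → 4, High → -6; maximin = 4.
Column maxima: L → 5, C → 5, R → 4; minimax = 4.
maximin = minimax = 4, so a saddle point exists.

Yes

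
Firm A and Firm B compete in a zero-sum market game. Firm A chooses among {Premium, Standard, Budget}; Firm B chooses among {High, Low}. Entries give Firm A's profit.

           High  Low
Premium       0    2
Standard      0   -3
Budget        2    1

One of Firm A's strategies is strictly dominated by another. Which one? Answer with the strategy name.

Standard

Budget gives a strictly higher payoff than Standard against every column: 2 > 0, 1 > -3.
So Standard is strictly dominated and Firm A never plays it.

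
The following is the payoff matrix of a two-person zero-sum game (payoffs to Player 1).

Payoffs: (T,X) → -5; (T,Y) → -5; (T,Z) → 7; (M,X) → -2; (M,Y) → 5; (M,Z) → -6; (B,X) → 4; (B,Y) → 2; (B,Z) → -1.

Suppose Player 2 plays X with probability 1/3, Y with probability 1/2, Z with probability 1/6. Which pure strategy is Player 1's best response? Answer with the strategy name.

B

Expected payoff of T: (1/3)·(-5) + (1/2)·(-5) + (1/6)·7 = -3.
Expected payoff of M: (1/3)·(-2) + (1/2)·5 + (1/6)·(-6) = 5/6.
Expected payoff of B: (1/3)·4 + (1/2)·2 + (1/6)·(-1) = 13/6.
The largest is 13/6, so Player 1's best response is B.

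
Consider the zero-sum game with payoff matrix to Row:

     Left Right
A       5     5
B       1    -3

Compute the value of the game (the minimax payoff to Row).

Row minima: A → 5, B → -3; maximin = 5.
Column maxima: Left → 5, Right → 5; minimax = 5.
Since maximin = minimax = 5, there is a saddle point and the value is 5.

5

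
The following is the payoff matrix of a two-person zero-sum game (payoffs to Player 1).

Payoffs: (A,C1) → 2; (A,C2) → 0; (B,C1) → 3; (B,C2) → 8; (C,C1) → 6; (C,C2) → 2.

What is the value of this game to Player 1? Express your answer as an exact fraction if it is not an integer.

14/3

Row minima: A → 0, B → 3, C → 2; maximin = 3.
Column maxima: C1 → 6, C2 → 8; minimax = 6.
3 ≠ 6, so there is no saddle point; optimal play is mixed.
A is strictly dominated by B, so Player 1 never plays it.
On the remaining 2×2 (B, C vs C1, C2):
Let Player 1 play B with probability p. Expected payoff against C1: 3p + 6(1−p) = −3p + 6; against C2: 8p + 2(1−p) = 6p + 2.
Setting these equal: −3p + 6 = 6p + 2 ⇒ −9p = -4 ⇒ p = 4/9, and the value is (-3)·(4/9) + 6 = 14/3.
For Player 2: with q = P(C1), equating B's and C's payoffs gives −5q + 8 = 4q + 2 ⇒ q = 2/3.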